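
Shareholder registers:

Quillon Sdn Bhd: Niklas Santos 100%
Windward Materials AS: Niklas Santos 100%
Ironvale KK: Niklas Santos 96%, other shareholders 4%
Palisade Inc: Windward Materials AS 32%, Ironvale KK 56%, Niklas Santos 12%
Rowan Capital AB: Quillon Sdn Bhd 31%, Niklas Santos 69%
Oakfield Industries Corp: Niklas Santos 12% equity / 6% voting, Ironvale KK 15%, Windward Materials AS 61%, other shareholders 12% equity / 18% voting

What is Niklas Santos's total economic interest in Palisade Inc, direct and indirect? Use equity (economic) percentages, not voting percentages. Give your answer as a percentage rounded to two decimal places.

97.76%

Niklas reaches Palisade along 3 paths.
Via Windward: 100% × 32% = 32%.
Via Ironvale: 96% × 56% = 53.76%.
Direct stake: 12% = 12%.
Total: 32% + 53.76% + 12% = 97.76%.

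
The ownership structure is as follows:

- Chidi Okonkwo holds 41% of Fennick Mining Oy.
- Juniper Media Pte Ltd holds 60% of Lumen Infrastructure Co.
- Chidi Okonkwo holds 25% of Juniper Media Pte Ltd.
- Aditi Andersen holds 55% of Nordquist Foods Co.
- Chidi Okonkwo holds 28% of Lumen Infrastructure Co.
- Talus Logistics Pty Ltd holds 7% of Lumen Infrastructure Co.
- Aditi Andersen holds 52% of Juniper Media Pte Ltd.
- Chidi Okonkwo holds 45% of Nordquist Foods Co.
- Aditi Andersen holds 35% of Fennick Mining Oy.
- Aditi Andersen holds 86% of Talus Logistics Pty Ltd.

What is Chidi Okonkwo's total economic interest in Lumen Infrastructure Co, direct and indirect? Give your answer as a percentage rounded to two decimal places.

Chidi reaches Lumen along 2 paths.
Direct stake: 28% = 28%.
Via Juniper: 25% × 60% = 15%.
Total: 28% + 15% = 43%.
Rounded: 43.00%.

43.00%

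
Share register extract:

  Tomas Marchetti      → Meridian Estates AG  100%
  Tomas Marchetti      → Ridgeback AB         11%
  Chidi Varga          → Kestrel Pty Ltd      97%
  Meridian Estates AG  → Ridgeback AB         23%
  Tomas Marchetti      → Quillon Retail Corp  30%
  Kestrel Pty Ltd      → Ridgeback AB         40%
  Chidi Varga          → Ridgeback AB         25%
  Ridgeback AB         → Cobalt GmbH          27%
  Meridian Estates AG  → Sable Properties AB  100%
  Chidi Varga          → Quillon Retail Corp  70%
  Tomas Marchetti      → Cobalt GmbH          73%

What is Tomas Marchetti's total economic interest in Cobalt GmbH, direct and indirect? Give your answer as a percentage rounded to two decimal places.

82.18%

Tomas reaches Cobalt along 3 paths.
Direct stake: 73% = 73%.
Via Ridgeback: 11% × 27% = 2.97%.
Via Meridian → Ridgeback: 100% × 23% × 27% = 6.21%.
Total: 73% + 2.97% + 6.21% = 82.18%.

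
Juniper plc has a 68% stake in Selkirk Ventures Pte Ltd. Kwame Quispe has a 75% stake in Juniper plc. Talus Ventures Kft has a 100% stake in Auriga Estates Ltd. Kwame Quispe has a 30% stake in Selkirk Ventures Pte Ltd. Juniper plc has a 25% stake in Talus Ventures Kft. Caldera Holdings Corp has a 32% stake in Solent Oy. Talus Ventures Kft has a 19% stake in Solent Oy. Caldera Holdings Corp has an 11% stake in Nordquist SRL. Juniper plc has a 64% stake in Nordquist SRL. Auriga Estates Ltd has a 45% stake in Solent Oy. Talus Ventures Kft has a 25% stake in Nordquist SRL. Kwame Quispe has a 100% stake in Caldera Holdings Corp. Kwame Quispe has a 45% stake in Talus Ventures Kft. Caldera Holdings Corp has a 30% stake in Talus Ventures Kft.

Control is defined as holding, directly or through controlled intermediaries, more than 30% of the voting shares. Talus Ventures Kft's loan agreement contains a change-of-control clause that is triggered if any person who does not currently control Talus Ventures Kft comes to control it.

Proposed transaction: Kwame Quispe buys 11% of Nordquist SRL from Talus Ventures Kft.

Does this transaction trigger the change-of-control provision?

The purchase adds only to Kwame's holdings (Talus's stake shrinks), so Kwame is the only person who could newly come to control Talus.
Kwame holds 100% of Caldera, so Kwame controls Caldera.
Kwame holds 75% of Juniper, so Kwame controls Juniper.
Caldera and Kwame and Juniper together hold 30% + 45% + 25% = 100% of Talus, so Kwame controls Talus.
So Kwame already controls Talus before the transaction.
After the purchase, Kwame holds 11% of Nordquist directly, and Talus's stake falls to 14%.
Kwame controlled Talus already, so this is not a new person acquiring control; every other person's position is unchanged or reduced.
No new person acquires control, so the clause is not triggered.

No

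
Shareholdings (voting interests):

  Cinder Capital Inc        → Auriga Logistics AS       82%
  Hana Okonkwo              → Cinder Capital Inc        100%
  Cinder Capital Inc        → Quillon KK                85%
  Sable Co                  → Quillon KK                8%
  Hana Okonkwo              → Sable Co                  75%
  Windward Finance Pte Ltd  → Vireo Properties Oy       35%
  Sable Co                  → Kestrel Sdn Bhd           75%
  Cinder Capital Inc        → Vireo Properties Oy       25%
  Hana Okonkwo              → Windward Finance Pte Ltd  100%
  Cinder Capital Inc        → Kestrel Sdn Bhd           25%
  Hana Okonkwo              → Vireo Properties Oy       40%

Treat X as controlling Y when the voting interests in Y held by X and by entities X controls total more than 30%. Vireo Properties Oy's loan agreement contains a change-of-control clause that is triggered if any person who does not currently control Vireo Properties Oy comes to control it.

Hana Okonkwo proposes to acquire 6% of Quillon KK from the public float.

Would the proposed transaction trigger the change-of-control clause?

No

The purchase changes only Hana's holdings, so Hana is the only person who could newly come to control Vireo.
Hana holds 100% of Windward, so Hana controls Windward.
Hana holds 100% of Cinder, so Hana controls Cinder.
Cinder and Windward and Hana together hold 25% + 35% + 40% = 100% of Vireo, so Hana controls Vireo.
So Hana already controls Vireo before the transaction.
After the purchase, Hana holds 6% of Quillon directly.
Hana controlled Vireo already, so this is not a new person acquiring control; every other person's position is unchanged or reduced.
No new person acquires control, so the clause is not triggered.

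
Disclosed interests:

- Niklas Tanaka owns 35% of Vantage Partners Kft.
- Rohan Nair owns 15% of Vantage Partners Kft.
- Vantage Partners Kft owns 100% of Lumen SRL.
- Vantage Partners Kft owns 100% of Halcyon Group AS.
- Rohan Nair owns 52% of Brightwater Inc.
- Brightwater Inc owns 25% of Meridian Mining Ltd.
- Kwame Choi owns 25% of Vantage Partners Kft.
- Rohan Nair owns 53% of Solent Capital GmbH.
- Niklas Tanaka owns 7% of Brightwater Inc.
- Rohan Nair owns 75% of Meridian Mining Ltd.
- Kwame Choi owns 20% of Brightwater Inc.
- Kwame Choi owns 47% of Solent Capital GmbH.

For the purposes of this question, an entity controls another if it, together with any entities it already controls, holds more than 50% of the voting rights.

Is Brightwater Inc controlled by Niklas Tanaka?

No

Niklas's largest direct stake is 35% in Vantage, which does not meet the threshold, so Niklas controls no company.
In Brightwater, Niklas's side holds only 7%, not > 50%.
So Niklas does not control Brightwater.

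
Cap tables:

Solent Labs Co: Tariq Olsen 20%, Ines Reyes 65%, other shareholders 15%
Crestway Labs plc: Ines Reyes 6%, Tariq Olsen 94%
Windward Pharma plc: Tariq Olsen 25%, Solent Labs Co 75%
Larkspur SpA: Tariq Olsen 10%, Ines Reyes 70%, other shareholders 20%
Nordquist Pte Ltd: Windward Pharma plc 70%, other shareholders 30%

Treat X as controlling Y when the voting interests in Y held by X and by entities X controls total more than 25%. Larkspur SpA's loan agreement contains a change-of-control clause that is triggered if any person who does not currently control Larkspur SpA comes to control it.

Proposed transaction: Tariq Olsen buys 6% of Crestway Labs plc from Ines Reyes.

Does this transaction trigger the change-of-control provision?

No

The purchase adds only to Tariq's holdings (Ines's stake shrinks), so Tariq is the only person who could newly come to control Larkspur.
Tariq holds 94% of Crestway, so Tariq controls Crestway.
In Larkspur, Tariq's side holds only 10%, not > 25%.
So before the transaction, Tariq does not control Larkspur.
After the purchase, Tariq's direct stake in Crestway rises to 94% + 6% = 100%, and Ines's stake falls to 0%.
Tariq holds 100% of Crestway, so Tariq controls Crestway.
After the transaction, Tariq's side holds 10% of Larkspur, not > 25%, so Tariq still does not control Larkspur.
No new person acquires control, so the clause is not triggered.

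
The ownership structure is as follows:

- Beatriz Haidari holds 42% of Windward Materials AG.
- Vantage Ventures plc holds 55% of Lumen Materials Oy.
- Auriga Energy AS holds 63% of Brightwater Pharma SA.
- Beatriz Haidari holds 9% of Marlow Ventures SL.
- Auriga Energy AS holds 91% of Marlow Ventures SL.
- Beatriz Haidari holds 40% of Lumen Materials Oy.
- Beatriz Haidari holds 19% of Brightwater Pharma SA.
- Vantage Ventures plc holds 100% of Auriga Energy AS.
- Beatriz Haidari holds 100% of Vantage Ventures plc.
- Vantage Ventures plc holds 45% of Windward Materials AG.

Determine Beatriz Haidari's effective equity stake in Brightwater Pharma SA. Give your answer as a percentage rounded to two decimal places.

82.00%

Beatriz reaches Brightwater along 2 paths.
Direct stake: 19% = 19%.
Via Vantage → Auriga: 100% × 100% × 63% = 63%.
Total: 19% + 63% = 82%.
Rounded: 82.00%.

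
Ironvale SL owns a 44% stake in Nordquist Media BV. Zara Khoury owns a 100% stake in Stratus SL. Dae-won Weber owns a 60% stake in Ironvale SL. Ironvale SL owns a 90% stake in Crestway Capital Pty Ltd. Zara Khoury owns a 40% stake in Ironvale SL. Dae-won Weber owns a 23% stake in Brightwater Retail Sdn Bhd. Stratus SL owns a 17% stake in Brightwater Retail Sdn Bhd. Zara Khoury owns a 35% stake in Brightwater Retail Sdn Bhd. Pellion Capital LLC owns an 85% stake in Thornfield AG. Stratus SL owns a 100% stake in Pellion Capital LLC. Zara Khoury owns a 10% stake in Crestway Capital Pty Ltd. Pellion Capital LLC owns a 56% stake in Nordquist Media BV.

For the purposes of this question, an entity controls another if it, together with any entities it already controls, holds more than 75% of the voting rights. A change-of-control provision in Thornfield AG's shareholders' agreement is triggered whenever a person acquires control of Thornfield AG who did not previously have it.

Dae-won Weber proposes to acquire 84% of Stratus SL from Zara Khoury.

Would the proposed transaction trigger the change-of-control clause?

Yes

The purchase adds only to Dae-won's holdings (Zara's stake shrinks), so Dae-won is the only person who could newly come to control Thornfield.
Dae-won's largest direct stake is 60% in Ironvale, which does not meet the threshold, so Dae-won controls no company.
Neither Dae-won nor any entity Dae-won controls holds any voting interest in Thornfield.
So before the transaction, Dae-won does not control Thornfield.
After the purchase, Dae-won holds 84% of Stratus directly, and Zara's stake falls to 16%.
Dae-won holds 84% of Stratus, so Dae-won controls Stratus.
Stratus holds 100% of Pellion, so Dae-won controls Pellion.
Pellion holds 85% of Thornfield, so Dae-won controls Thornfield.
Dae-won did not control Thornfield before and does after, so the clause is triggered.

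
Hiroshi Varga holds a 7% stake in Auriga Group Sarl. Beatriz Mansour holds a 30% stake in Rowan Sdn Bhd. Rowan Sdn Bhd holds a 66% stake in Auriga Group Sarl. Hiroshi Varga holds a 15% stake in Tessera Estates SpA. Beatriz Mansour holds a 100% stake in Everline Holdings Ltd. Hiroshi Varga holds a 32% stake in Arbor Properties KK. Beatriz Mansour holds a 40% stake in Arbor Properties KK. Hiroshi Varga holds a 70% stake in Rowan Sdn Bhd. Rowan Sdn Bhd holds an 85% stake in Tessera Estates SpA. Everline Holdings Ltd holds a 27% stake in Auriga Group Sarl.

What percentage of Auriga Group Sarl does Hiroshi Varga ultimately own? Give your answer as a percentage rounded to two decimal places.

53.20%

Hiroshi reaches Auriga along 2 paths.
Via Rowan: 70% × 66% = 46.2%.
Direct stake: 7% = 7%.
Total: 46.2% + 7% = 53.2%.
Rounded: 53.20%.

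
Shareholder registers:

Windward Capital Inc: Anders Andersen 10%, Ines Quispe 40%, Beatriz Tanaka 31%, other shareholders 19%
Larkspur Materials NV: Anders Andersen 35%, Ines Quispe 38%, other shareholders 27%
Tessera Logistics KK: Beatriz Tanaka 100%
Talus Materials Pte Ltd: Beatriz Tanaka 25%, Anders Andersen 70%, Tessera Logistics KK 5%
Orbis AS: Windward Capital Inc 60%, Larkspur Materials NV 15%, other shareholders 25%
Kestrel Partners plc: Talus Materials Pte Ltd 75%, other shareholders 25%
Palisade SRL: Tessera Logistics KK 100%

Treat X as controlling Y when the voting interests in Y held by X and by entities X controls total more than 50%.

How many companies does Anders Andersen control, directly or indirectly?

Anders holds 70% of Talus, so Anders controls Talus.
Talus holds 75% of Kestrel, so Anders controls Kestrel.
No other company's threshold is met.
Anders controls 2 companies.

2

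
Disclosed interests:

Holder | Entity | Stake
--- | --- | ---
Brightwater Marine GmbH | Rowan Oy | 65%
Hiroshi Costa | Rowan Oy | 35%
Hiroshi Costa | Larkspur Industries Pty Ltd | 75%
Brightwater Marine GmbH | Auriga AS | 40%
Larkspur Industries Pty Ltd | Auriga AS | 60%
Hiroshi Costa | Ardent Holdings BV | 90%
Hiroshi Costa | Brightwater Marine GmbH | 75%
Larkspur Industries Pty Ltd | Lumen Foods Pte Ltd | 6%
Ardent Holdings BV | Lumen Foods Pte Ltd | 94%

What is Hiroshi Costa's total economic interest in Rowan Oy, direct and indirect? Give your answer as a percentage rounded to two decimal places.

Hiroshi reaches Rowan along 2 paths.
Via Brightwater: 75% × 65% = 48.75%.
Direct stake: 35% = 35%.
Total: 48.75% + 35% = 83.75%.

83.75%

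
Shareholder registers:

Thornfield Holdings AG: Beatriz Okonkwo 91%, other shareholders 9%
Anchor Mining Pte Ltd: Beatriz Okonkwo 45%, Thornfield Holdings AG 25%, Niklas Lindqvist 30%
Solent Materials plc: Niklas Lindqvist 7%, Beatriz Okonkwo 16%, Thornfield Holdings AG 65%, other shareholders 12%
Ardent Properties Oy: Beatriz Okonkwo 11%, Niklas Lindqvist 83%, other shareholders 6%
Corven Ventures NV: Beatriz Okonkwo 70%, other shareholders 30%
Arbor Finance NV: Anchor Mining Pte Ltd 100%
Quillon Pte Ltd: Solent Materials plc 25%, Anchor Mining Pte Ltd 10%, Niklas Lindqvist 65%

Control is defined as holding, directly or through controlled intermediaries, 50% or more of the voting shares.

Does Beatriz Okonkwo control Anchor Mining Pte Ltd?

Beatriz holds 91% of Thornfield, so Beatriz controls Thornfield.
Beatriz and Thornfield together hold 45% + 25% = 70% of Anchor, so Beatriz controls Anchor.

Yes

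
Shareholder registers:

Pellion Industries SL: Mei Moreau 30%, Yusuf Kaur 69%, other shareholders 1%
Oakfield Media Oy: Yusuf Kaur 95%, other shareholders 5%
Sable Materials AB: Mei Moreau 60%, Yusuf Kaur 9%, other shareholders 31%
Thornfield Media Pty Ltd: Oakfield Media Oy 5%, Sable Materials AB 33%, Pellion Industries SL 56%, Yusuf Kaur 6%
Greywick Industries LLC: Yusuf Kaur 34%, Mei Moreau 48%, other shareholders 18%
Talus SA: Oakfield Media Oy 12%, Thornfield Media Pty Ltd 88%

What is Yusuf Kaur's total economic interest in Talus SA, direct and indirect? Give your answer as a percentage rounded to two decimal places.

Yusuf reaches Talus along 5 paths.
Via Oakfield: 95% × 12% = 11.4%.
Via Oakfield → Thornfield: 95% × 5% × 88% = 4.18%.
Via Sable → Thornfield: 9% × 33% × 88% = 2.6136%.
Via Pellion → Thornfield: 69% × 56% × 88% = 34.0032%.
Via Thornfield: 6% × 88% = 5.28%.
Total: 11.4% + 4.18% + 2.6136% + 34.0032% + 5.28% = 57.4768%.
Rounded: 57.48%.

57.48%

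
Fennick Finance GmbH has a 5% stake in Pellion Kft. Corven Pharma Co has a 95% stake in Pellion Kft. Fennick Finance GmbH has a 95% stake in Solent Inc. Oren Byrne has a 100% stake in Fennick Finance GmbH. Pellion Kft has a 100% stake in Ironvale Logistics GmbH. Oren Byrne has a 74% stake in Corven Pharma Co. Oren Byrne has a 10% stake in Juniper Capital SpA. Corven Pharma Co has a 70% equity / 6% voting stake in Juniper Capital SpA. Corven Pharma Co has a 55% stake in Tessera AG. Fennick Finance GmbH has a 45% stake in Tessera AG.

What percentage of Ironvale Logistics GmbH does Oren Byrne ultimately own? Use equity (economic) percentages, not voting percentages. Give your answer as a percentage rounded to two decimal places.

Oren reaches Ironvale along 2 paths.
Via Fennick → Pellion: 100% × 5% × 100% = 5%.
Via Corven → Pellion: 74% × 95% × 100% = 70.3%.
Total: 5% + 70.3% = 75.3%.
Rounded: 75.30%.

75.30%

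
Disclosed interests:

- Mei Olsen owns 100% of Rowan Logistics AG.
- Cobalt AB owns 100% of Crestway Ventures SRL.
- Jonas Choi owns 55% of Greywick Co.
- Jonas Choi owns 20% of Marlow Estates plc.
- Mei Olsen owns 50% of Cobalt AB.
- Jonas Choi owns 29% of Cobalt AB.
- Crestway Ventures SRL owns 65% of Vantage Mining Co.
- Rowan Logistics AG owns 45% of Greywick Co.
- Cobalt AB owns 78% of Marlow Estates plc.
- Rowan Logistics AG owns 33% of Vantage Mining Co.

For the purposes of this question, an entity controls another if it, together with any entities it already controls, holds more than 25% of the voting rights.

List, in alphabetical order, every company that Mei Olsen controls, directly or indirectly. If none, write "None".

Mei holds 50% of Cobalt, so Mei controls Cobalt.
Cobalt holds 78% of Marlow, so Mei controls Marlow.
Mei holds 100% of Rowan, so Mei controls Rowan.
Cobalt holds 100% of Crestway, so Mei controls Crestway.
Rowan holds 45% of Greywick, so Mei controls Greywick.
Rowan and Crestway together hold 33% + 65% = 98% of Vantage, so Mei controls Vantage.

Cobalt AB, Crestway Ventures SRL, Greywick Co, Marlow Estates plc, Rowan Logistics AG, Vantage Mining Co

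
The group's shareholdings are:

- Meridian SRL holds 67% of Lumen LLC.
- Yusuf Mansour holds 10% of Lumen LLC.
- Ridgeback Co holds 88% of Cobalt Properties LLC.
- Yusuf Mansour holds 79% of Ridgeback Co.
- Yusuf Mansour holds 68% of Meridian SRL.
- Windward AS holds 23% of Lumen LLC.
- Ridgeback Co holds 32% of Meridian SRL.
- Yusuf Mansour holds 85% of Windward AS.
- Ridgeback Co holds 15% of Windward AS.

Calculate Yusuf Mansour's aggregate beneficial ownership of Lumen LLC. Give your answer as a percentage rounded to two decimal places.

94.77%

Yusuf reaches Lumen along 5 paths.
Via Windward: 85% × 23% = 19.55%.
Via Ridgeback → Windward: 79% × 15% × 23% = 2.7255%.
Direct stake: 10% = 10%.
Via Meridian: 68% × 67% = 45.56%.
Via Ridgeback → Meridian: 79% × 32% × 67% = 16.9376%.
Total: 19.55% + 2.7255% + 10% + 45.56% + 16.9376% = 94.7731%.
Rounded: 94.77%.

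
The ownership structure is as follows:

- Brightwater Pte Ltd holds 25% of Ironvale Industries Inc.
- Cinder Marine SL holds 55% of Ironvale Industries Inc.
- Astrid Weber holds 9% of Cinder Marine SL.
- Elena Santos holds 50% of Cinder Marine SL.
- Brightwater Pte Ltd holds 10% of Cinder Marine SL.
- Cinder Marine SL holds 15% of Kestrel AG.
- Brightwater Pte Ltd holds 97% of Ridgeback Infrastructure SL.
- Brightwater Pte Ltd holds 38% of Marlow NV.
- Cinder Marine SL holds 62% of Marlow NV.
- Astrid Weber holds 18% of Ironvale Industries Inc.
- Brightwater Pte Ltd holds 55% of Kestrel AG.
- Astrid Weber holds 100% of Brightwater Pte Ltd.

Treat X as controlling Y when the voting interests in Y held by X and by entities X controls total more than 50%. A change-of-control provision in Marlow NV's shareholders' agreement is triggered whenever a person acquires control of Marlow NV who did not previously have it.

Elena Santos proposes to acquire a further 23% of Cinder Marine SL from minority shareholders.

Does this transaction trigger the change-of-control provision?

Yes

The purchase changes only Elena's holdings, so Elena is the only person who could newly come to control Marlow.
Elena's largest direct stake is 50% in Cinder, which does not meet the threshold, so Elena controls no company.
Neither Elena nor any entity Elena controls holds any voting interest in Marlow.
So before the transaction, Elena does not control Marlow.
After the purchase, Elena's direct stake in Cinder rises to 50% + 23% = 73%.
Elena holds 73% of Cinder, so Elena controls Cinder.
Cinder holds 62% of Marlow, so Elena controls Marlow.
Elena did not control Marlow before and does after, so the clause is triggered.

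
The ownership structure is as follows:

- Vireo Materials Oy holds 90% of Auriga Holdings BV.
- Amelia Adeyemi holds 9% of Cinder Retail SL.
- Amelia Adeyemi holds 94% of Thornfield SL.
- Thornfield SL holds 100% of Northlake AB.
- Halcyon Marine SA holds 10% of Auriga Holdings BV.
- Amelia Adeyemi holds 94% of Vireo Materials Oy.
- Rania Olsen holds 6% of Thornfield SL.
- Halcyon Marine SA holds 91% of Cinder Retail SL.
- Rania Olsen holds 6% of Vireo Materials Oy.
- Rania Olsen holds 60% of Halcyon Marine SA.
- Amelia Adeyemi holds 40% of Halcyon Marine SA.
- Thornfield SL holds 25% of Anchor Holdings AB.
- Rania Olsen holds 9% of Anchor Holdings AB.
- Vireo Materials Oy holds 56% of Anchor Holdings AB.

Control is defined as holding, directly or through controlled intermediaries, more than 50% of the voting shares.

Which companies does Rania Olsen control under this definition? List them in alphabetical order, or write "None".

Rania holds 60% of Halcyon, so Rania controls Halcyon.
Halcyon holds 91% of Cinder, so Rania controls Cinder.
No other company's threshold is met.

Cinder Retail SL, Halcyon Marine SA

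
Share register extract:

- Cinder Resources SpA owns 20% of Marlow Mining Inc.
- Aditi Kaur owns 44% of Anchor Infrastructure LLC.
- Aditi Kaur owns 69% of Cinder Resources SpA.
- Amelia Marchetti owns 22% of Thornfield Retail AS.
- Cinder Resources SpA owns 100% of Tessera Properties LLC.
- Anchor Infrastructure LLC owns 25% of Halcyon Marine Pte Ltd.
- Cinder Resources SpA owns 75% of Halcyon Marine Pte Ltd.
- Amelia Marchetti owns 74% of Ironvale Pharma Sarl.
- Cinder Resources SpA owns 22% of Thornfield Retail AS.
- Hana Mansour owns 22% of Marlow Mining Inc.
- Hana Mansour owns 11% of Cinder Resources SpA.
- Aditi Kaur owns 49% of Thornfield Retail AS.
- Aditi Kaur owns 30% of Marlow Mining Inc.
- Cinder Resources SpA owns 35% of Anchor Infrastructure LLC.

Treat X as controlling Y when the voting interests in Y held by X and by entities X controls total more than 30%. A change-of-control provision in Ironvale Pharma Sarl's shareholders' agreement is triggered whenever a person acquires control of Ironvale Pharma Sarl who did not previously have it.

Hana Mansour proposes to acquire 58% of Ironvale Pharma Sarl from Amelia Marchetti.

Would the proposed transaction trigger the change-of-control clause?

Yes

The purchase adds only to Hana's holdings (Amelia's stake shrinks), so Hana is the only person who could newly come to control Ironvale.
Hana's largest direct stake is 22% in Marlow, which does not meet the threshold, so Hana controls no company.
Neither Hana nor any entity Hana controls holds any voting interest in Ironvale.
So before the transaction, Hana does not control Ironvale.
After the purchase, Hana holds 58% of Ironvale directly, and Amelia's stake falls to 16%.
Hana holds 58% of Ironvale, so Hana controls Ironvale.
Hana did not control Ironvale before and does after, so the clause is triggered.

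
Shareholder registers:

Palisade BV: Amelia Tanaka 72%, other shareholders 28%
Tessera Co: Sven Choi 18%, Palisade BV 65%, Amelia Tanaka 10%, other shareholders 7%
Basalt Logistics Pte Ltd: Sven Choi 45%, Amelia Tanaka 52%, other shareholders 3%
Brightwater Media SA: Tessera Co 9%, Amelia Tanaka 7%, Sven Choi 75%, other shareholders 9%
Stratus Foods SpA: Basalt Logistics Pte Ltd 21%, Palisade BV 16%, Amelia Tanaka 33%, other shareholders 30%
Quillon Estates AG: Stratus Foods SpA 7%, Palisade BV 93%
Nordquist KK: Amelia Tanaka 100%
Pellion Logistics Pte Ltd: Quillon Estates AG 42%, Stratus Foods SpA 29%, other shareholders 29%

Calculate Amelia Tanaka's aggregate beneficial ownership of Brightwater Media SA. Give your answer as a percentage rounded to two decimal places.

Amelia reaches Brightwater along 3 paths.
Via Palisade → Tessera: 72% × 65% × 9% = 4.212%.
Via Tessera: 10% × 9% = 0.9%.
Direct stake: 7% = 7%.
Total: 4.212% + 0.9% + 7% = 12.112%.
Rounded: 12.11%.

12.11%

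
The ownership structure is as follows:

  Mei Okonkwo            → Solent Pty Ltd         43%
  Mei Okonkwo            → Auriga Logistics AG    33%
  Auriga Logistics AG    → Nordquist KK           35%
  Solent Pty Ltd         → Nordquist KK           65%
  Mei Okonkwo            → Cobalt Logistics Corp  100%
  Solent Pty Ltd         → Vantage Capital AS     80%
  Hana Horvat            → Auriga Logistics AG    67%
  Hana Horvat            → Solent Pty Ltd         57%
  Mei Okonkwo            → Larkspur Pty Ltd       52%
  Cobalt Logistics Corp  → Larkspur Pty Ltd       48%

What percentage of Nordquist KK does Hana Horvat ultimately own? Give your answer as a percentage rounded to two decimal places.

60.50%

Hana reaches Nordquist along 2 paths.
Via Solent: 57% × 65% = 37.05%.
Via Auriga: 67% × 35% = 23.45%.
Total: 37.05% + 23.45% = 60.5%.
Rounded: 60.50%.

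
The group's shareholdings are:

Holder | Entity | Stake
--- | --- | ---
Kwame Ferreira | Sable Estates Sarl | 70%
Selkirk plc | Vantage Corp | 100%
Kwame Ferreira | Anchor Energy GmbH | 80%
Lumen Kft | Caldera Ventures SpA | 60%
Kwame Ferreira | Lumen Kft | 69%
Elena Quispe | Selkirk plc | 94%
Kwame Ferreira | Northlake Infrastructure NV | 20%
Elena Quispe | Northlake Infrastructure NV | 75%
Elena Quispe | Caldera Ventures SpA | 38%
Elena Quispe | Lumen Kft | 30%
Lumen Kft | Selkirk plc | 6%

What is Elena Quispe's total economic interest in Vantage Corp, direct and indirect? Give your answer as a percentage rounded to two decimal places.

Elena reaches Vantage along 2 paths.
Via Lumen → Selkirk: 30% × 6% × 100% = 1.8%.
Via Selkirk: 94% × 100% = 94%.
Total: 1.8% + 94% = 95.8%.
Rounded: 95.80%.

95.80%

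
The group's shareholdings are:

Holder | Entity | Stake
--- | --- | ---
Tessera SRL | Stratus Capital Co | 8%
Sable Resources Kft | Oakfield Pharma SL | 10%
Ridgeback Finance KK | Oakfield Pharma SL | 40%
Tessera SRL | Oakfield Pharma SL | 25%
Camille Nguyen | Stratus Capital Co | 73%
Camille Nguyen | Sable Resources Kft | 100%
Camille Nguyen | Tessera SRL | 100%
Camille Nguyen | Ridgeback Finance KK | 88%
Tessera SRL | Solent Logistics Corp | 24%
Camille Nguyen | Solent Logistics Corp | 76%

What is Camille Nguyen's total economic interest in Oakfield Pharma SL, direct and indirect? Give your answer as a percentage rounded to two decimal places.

70.20%

Camille reaches Oakfield along 3 paths.
Via Tessera: 100% × 25% = 25%.
Via Sable: 100% × 10% = 10%.
Via Ridgeback: 88% × 40% = 35.2%.
Total: 25% + 10% + 35.2% = 70.2%.
Rounded: 70.20%.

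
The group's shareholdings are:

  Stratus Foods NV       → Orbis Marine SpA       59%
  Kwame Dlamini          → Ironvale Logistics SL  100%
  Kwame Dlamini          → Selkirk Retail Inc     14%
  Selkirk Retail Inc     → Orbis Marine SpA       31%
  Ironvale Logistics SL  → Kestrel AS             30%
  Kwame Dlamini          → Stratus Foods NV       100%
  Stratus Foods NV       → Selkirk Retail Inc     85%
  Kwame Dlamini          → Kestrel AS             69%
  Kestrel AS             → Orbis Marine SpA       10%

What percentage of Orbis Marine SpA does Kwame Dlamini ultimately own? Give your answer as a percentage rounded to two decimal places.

99.59%

Kwame reaches Orbis along 5 paths.
Via Stratus: 100% × 59% = 59%.
Via Selkirk: 14% × 31% = 4.34%.
Via Stratus → Selkirk: 100% × 85% × 31% = 26.35%.
Via Ironvale → Kestrel: 100% × 30% × 10% = 3%.
Via Kestrel: 69% × 10% = 6.9%.
Total: 59% + 4.34% + 26.35% + 3% + 6.9% = 99.59%.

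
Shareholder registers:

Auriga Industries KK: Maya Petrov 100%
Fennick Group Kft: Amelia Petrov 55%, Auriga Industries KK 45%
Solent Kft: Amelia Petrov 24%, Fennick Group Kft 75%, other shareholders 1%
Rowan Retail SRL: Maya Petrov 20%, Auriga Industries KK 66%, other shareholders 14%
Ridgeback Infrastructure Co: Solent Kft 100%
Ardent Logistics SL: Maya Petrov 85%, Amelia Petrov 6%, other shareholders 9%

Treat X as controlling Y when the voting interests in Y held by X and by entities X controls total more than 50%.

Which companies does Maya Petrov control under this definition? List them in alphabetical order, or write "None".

Ardent Logistics SL, Auriga Industries KK, Rowan Retail SRL

Maya holds 100% of Auriga, so Maya controls Auriga.
Maya and Auriga together hold 20% + 66% = 86% of Rowan, so Maya controls Rowan.
Maya holds 85% of Ardent, so Maya controls Ardent.
No other company's threshold is met.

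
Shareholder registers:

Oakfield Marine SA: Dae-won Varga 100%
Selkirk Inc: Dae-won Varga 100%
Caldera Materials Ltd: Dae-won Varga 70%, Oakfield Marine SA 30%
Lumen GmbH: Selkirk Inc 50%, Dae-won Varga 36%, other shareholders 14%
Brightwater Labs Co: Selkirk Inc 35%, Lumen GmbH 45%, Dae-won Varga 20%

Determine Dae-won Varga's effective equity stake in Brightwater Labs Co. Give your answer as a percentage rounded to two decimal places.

93.70%

Dae-won reaches Brightwater along 4 paths.
Via Selkirk: 100% × 35% = 35%.
Via Selkirk → Lumen: 100% × 50% × 45% = 22.5%.
Via Lumen: 36% × 45% = 16.2%.
Direct stake: 20% = 20%.
Total: 35% + 22.5% + 16.2% + 20% = 93.7%.
Rounded: 93.70%.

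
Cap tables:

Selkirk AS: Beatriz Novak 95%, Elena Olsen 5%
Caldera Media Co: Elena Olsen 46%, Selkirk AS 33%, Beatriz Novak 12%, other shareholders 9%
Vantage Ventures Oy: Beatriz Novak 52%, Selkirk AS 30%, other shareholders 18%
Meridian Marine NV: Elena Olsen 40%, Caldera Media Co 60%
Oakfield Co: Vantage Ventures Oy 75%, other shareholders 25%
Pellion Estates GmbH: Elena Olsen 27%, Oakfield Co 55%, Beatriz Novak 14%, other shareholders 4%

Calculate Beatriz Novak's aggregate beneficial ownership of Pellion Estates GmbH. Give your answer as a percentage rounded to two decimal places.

Beatriz reaches Pellion along 3 paths.
Via Vantage → Oakfield: 52% × 75% × 55% = 21.45%.
Via Selkirk → Vantage → Oakfield: 95% × 30% × 75% × 55% = 11.75625%.
Direct stake: 14% = 14%.
Total: 21.45% + 11.75625% + 14% = 47.20625%.
Rounded: 47.21%.

47.21%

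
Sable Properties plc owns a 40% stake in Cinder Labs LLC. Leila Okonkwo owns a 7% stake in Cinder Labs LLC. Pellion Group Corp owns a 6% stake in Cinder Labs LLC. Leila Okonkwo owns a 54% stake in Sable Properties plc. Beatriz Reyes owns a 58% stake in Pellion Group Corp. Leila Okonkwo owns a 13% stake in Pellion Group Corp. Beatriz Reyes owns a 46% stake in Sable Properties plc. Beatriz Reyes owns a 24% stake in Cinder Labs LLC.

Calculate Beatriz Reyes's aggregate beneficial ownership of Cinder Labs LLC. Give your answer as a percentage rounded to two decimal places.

Beatriz reaches Cinder along 3 paths.
Direct stake: 24% = 24%.
Via Sable: 46% × 40% = 18.4%.
Via Pellion: 58% × 6% = 3.48%.
Total: 24% + 18.4% + 3.48% = 45.88%.

45.88%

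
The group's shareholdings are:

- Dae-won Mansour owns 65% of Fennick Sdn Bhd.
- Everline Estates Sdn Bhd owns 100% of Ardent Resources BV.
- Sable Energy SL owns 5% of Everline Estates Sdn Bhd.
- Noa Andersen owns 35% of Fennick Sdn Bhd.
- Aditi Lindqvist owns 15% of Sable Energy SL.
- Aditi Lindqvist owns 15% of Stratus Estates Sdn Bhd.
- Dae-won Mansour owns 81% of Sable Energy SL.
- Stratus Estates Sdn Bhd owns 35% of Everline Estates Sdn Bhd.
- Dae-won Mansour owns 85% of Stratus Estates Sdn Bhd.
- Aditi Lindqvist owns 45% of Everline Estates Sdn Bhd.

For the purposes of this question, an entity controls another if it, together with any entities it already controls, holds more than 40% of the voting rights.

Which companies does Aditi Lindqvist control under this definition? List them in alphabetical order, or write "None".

Aditi holds 45% of Everline, so Aditi controls Everline.
Everline holds 100% of Ardent, so Aditi controls Ardent.
No other company's threshold is met.

Ardent Resources BV, Everline Estates Sdn Bhd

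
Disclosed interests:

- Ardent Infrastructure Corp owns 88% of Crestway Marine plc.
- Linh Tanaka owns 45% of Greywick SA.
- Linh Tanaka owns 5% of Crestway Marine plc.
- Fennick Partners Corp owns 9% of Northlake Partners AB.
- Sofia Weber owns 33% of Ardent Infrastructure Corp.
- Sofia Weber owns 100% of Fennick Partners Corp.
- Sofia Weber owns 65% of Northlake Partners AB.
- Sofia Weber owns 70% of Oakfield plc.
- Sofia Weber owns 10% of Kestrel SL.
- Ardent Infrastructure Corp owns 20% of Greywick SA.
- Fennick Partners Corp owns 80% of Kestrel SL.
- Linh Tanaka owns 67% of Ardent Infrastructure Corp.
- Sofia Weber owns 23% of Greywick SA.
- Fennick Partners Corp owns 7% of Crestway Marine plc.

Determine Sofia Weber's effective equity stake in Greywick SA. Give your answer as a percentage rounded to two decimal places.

29.60%

Sofia reaches Greywick along 2 paths.
Direct stake: 23% = 23%.
Via Ardent: 33% × 20% = 6.6%.
Total: 23% + 6.6% = 29.6%.
Rounded: 29.60%.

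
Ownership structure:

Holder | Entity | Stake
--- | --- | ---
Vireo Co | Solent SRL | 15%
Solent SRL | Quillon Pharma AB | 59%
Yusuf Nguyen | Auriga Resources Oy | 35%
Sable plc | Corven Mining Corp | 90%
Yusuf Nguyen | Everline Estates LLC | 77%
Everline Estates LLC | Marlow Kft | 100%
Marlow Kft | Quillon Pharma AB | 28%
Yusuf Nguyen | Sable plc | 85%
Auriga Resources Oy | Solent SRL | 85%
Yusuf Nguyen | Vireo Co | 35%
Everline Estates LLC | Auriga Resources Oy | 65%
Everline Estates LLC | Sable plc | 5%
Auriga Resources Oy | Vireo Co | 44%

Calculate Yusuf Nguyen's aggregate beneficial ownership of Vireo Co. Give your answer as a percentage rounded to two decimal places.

72.42%

Yusuf reaches Vireo along 3 paths.
Via Everline → Auriga: 77% × 65% × 44% = 22.022%.
Via Auriga: 35% × 44% = 15.4%.
Direct stake: 35% = 35%.
Total: 22.022% + 15.4% + 35% = 72.422%.
Rounded: 72.42%.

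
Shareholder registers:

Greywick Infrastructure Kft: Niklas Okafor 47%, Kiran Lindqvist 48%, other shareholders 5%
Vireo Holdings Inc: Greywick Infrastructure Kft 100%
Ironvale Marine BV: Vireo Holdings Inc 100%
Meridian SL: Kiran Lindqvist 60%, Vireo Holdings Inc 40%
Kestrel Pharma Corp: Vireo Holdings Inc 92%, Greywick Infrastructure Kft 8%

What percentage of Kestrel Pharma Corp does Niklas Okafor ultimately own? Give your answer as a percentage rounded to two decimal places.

Niklas reaches Kestrel along 2 paths.
Via Greywick → Vireo: 47% × 100% × 92% = 43.24%.
Via Greywick: 47% × 8% = 3.76%.
Total: 43.24% + 3.76% = 47%.
Rounded: 47.00%.

47.00%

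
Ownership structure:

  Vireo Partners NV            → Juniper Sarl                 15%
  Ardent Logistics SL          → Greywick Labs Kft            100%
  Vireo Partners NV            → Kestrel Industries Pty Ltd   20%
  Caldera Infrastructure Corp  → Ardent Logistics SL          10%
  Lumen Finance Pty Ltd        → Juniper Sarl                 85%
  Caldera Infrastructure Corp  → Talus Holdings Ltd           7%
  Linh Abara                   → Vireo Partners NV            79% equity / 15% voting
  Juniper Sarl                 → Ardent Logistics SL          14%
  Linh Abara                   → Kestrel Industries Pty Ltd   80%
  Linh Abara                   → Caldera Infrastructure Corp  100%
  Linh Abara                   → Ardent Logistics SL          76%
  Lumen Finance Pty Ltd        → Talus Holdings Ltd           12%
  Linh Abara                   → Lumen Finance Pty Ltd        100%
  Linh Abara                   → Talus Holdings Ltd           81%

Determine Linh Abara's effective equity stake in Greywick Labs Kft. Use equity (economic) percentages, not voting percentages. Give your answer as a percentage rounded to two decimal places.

Linh reaches Greywick along 4 paths.
Via Lumen → Juniper → Ardent: 100% × 85% × 14% × 100% = 11.9%.
Via Vireo → Juniper → Ardent: 79% × 15% × 14% × 100% = 1.659%.
Via Ardent: 76% × 100% = 76%.
Via Caldera → Ardent: 100% × 10% × 100% = 10%.
Total: 11.9% + 1.659% + 76% + 10% = 99.559%.
Rounded: 99.56%.

99.56%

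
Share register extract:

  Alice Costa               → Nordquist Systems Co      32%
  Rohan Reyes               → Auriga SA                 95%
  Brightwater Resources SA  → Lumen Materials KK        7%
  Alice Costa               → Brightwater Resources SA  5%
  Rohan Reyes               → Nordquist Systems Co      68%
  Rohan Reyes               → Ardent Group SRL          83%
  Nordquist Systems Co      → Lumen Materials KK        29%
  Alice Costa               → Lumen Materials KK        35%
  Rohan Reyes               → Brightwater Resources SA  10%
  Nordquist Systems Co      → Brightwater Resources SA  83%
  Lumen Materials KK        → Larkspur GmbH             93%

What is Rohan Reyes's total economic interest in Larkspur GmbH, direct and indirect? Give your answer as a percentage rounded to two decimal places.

Rohan reaches Larkspur along 3 paths.
Via Nordquist → Brightwater → Lumen: 68% × 83% × 7% × 93% = 3.674244%.
Via Brightwater → Lumen: 10% × 7% × 93% = 0.651%.
Via Nordquist → Lumen: 68% × 29% × 93% = 18.3396%.
Total: 3.674244% + 0.651% + 18.3396% = 22.664844%.
Rounded: 22.66%.

22.66%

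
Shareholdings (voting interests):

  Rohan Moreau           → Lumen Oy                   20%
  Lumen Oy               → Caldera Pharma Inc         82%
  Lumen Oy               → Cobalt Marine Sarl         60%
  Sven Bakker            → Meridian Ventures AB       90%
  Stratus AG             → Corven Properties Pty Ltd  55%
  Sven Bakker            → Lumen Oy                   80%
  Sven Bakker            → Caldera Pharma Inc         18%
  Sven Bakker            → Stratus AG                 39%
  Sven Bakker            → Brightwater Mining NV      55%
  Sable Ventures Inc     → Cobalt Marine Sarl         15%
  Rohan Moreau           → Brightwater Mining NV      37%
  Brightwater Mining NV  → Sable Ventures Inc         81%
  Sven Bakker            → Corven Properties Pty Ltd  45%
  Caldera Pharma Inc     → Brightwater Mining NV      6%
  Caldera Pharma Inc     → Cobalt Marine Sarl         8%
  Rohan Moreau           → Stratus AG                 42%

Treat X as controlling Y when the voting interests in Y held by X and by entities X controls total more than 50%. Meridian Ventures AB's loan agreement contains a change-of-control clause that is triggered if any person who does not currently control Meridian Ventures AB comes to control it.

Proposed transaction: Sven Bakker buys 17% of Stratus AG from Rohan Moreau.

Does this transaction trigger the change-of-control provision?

The purchase adds only to Sven's holdings (Rohan's stake shrinks), so Sven is the only person who could newly come to control Meridian.
Sven holds 90% of Meridian, so Sven controls Meridian.
So Sven already controls Meridian before the transaction.
After the purchase, Sven's direct stake in Stratus rises to 39% + 17% = 56%, and Rohan's stake falls to 25%.
Sven controlled Meridian already, so this is not a new person acquiring control; every other person's position is unchanged or reduced.
No new person acquires control, so the clause is not triggered.

No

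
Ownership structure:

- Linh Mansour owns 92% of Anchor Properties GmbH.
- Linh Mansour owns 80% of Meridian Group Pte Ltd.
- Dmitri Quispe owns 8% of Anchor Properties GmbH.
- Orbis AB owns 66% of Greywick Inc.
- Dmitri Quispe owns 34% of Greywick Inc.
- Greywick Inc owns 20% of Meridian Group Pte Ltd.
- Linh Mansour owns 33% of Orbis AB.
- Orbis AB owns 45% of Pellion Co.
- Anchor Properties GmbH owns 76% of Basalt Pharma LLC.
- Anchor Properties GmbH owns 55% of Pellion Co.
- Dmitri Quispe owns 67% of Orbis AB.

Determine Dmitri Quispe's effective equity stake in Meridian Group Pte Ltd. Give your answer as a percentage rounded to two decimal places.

15.64%

Dmitri reaches Meridian along 2 paths.
Via Greywick: 34% × 20% = 6.8%.
Via Orbis → Greywick: 67% × 66% × 20% = 8.844%.
Total: 6.8% + 8.844% = 15.644%.
Rounded: 15.64%.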